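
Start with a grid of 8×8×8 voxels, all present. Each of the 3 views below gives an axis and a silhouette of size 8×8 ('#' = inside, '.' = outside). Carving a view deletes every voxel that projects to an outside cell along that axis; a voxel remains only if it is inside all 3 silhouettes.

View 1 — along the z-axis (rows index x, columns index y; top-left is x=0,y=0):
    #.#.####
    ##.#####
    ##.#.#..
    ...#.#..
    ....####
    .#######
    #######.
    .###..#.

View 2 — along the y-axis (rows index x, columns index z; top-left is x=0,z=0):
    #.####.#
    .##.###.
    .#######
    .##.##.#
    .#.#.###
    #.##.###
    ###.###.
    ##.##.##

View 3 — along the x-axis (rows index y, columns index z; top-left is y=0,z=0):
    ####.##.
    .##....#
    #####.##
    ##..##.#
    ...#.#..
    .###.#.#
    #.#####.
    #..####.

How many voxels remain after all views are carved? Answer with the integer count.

full grid |V| = 512
[1] z-view keeps 41 columns → grid now 328
[2] y-view keeps 46 columns → grid now 237
[3] x-view keeps 39 columns → grid now 147

|visual hull| = 147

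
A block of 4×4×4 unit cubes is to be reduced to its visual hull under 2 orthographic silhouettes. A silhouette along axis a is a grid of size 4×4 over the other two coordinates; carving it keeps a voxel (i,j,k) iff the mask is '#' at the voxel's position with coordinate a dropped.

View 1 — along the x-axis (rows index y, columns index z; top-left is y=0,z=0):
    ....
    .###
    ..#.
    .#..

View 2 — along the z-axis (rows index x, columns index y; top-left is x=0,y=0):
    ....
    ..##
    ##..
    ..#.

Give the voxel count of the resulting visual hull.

remaining voxels: 6

before carving: 64 voxels (4×4×4)
step 1: project along x, AND mask (5/16) → |grid| = 20
step 2: project along z, AND mask (5/16) → |grid| = 6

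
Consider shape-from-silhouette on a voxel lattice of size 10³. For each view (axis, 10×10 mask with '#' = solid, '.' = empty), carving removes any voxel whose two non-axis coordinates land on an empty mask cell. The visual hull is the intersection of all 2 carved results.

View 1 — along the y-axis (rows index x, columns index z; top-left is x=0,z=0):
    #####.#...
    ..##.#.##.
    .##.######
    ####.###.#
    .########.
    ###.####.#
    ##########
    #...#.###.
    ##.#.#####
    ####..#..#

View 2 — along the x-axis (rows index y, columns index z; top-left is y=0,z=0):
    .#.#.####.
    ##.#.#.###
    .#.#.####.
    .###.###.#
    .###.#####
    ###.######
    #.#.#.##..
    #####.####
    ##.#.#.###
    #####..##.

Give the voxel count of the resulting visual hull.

full grid |V| = 1000
  1. axis=1 (XZ plane), |mask|=72  ⇒  voxels=720
  2. axis=0 (YZ plane), |mask|=71  ⇒  voxels=518

|visual hull| = 518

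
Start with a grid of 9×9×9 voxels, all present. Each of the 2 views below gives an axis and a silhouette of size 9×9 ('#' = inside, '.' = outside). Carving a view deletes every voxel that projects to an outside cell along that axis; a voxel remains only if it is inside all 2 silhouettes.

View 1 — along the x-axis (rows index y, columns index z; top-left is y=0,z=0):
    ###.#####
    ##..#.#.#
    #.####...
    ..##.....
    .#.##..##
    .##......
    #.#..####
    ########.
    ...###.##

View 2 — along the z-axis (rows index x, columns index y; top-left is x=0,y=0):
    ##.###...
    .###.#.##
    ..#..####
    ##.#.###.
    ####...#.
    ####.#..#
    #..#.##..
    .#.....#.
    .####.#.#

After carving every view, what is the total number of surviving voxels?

before carving: 729 voxels (9×9×9)
carve view 1 (along x, YZ-mask fill 46/81): 414 voxels remain
carve view 2 (along z, XY-mask fill 45/81): 220 voxels remain

remaining voxels: 220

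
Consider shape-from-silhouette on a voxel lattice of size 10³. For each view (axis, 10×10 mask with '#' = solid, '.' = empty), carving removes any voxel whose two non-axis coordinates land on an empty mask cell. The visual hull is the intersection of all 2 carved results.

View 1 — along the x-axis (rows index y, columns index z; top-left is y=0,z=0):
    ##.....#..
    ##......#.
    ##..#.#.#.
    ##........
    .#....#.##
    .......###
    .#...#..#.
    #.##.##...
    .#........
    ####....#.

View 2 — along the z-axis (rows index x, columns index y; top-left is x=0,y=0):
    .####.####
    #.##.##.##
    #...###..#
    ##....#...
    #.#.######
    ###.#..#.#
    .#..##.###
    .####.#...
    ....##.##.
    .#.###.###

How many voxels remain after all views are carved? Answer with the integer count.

before carving: 1000 voxels (10×10×10)
  1. axis=0 (YZ plane), |mask|=34  ⇒  voxels=340
  2. axis=2 (XY plane), |mask|=59  ⇒  voxels=205

remaining voxels: 205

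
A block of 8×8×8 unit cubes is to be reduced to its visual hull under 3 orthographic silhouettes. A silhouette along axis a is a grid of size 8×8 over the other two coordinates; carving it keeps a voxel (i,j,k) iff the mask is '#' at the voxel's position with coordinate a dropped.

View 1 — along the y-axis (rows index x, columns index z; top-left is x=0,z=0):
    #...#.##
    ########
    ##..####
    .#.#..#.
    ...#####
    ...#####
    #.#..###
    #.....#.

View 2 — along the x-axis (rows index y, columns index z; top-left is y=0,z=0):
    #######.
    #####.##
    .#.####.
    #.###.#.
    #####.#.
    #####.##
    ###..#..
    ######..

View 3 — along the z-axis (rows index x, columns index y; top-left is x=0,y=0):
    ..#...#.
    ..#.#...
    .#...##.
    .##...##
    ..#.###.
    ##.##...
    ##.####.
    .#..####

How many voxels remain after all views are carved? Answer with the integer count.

|visual hull| = 91

start: 8×8×8 = 512 voxels
[1] y-view keeps 38 columns → grid now 304
[2] x-view keeps 47 columns → grid now 213
[3] z-view keeps 30 columns → grid now 91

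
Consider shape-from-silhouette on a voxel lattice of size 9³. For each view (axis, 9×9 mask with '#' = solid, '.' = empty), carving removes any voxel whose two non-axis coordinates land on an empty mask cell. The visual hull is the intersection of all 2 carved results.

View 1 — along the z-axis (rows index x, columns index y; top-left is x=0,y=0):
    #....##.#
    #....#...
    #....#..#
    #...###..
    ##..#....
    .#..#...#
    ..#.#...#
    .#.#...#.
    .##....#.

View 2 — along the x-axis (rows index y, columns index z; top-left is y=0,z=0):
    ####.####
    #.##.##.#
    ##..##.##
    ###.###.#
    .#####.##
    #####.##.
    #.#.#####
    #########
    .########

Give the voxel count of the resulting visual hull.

203 voxels

full grid |V| = 729
after view 1 [z-axis, 28 of 81 cells solid] → remaining = 252
after view 2 [x-axis, 65 of 81 cells solid] → remaining = 203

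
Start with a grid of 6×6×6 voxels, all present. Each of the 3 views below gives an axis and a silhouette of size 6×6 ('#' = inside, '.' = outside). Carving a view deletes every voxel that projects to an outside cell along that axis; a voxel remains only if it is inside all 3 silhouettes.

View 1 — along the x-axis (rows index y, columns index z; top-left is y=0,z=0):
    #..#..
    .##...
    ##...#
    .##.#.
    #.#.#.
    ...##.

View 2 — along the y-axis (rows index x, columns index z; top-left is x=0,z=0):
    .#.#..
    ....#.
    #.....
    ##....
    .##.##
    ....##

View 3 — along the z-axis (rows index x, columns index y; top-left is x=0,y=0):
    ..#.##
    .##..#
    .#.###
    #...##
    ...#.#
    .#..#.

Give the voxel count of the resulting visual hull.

before carving: 216 voxels (6×6×6)
step 1: project along x, AND mask (15/36) → |grid| = 90
step 2: project along y, AND mask (12/36) → |grid| = 31
step 3: project along z, AND mask (17/36) → |grid| = 11

voxel count = 11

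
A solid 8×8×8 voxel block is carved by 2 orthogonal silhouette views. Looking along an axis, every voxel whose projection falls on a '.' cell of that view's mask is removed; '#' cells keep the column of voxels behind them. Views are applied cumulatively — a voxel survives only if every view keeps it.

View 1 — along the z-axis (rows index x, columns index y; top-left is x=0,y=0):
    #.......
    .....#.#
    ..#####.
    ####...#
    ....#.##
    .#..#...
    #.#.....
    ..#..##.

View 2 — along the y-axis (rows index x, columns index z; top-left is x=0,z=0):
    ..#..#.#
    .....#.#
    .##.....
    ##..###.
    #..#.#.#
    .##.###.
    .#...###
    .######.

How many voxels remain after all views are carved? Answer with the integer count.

90 voxels

before carving: 512 voxels (8×8×8)
[1] z-view keeps 23 columns → grid now 184
[2] y-view keeps 31 columns → grid now 90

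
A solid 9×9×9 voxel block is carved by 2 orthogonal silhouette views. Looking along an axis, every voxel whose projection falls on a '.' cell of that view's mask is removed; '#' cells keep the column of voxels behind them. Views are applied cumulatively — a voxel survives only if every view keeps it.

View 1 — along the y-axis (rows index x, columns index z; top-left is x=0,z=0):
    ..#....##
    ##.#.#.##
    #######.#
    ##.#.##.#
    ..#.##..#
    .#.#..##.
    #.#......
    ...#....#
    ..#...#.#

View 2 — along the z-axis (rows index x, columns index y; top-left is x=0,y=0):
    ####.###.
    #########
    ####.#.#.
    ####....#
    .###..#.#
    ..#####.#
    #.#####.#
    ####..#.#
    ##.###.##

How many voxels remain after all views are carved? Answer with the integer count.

voxel count = 244

before carving: 729 voxels (9×9×9)
[1] y-view keeps 38 columns → grid now 342
[2] z-view keeps 58 columns → grid now 244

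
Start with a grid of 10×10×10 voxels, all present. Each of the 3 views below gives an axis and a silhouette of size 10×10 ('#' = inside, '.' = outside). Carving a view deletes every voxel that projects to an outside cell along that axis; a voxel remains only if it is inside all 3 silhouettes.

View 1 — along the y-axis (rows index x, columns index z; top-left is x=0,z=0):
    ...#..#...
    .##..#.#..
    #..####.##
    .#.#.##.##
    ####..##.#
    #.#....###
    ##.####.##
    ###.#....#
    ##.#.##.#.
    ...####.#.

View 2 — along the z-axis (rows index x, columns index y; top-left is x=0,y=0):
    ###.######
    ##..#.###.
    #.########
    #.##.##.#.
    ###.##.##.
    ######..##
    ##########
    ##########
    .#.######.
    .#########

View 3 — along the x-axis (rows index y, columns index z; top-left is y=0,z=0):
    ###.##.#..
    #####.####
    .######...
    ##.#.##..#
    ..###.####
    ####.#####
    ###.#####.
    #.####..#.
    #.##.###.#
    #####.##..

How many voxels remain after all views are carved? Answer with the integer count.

|visual hull| = 318

before carving: 1000 voxels (10×10×10)
V1 y: intersect with XZ mask (55 set) -- 550 left
V2 z: intersect with XY mask (81 set) -- 447 left
V3 x: intersect with YZ mask (71 set) -- 318 left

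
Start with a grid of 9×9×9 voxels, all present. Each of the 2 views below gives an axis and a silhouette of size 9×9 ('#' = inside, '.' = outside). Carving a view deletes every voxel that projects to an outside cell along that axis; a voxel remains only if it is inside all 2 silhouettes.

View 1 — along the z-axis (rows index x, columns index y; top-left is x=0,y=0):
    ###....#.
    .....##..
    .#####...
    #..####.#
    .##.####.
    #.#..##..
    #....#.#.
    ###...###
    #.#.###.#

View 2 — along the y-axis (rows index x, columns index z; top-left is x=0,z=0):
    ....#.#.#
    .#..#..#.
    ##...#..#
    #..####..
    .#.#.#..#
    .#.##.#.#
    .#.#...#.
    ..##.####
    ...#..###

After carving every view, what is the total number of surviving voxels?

before carving: 729 voxels (9×9×9)
after view 1 [z-axis, 42 of 81 cells solid] → remaining = 378
after view 2 [y-axis, 37 of 81 cells solid] → remaining = 181

voxel count = 181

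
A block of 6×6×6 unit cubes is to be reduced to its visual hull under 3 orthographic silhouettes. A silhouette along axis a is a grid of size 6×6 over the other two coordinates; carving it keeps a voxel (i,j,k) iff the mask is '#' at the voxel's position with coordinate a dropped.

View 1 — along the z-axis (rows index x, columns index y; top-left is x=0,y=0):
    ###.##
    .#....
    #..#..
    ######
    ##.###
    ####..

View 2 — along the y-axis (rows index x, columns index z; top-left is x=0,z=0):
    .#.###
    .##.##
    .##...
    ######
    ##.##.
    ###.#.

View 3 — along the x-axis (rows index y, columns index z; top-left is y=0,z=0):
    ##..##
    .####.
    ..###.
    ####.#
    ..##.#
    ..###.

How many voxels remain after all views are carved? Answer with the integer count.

voxel count = 63

full grid |V| = 216
  1. axis=2 (XY plane), |mask|=23  ⇒  voxels=138
  2. axis=1 (XZ plane), |mask|=24  ⇒  voxels=100
  3. axis=0 (YZ plane), |mask|=22  ⇒  voxels=63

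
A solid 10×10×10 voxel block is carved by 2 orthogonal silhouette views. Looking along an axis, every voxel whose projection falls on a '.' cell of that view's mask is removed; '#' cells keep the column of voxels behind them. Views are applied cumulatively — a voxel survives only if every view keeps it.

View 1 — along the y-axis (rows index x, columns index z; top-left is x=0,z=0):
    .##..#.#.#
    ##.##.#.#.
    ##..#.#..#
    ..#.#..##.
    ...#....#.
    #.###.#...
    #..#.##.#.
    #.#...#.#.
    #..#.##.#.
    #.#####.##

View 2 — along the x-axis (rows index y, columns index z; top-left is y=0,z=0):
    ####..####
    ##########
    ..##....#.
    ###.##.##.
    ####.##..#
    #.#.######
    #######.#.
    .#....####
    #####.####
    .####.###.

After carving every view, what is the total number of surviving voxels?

start: 10×10×10 = 1000 voxels
after view 1 [y-axis, 49 of 100 cells solid] → remaining = 490
after view 2 [x-axis, 72 of 100 cells solid] → remaining = 361

|visual hull| = 361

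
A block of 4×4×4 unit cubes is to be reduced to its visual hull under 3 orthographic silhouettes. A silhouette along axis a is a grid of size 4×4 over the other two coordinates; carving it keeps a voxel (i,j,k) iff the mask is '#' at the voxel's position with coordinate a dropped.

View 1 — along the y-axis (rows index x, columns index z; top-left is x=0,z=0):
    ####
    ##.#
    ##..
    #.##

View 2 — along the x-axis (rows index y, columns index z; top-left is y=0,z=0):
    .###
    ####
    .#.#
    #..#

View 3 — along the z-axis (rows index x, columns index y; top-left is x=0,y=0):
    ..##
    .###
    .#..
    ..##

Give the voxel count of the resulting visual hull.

voxel count = 16

before carving: 64 voxels (4×4×4)
  1. axis=1 (XZ plane), |mask|=12  ⇒  voxels=48
  2. axis=0 (YZ plane), |mask|=11  ⇒  voxels=33
  3. axis=2 (XY plane), |mask|=8  ⇒  voxels=16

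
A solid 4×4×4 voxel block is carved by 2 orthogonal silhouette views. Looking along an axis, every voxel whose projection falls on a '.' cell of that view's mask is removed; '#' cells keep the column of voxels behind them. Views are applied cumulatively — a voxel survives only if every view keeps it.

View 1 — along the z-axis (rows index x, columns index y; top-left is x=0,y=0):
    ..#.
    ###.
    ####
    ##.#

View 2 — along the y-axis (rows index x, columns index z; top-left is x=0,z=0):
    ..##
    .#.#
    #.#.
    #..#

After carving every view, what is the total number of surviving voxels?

remaining voxels: 22

full grid |V| = 64
  1. axis=2 (XY plane), |mask|=11  ⇒  voxels=44
  2. axis=1 (XZ plane), |mask|=8  ⇒  voxels=22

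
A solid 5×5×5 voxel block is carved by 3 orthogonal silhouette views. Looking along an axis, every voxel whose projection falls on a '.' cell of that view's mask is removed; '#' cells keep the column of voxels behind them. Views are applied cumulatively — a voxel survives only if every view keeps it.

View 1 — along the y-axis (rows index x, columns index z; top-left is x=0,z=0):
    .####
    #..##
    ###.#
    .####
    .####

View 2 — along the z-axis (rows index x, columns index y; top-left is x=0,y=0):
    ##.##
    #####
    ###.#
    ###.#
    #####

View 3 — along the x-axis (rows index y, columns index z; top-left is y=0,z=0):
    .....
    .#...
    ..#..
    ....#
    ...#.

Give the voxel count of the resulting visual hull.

remaining voxels: 14

start: 5×5×5 = 125 voxels
  1. axis=1 (XZ plane), |mask|=19  ⇒  voxels=95
  2. axis=2 (XY plane), |mask|=22  ⇒  voxels=83
  3. axis=0 (YZ plane), |mask|=4  ⇒  voxels=14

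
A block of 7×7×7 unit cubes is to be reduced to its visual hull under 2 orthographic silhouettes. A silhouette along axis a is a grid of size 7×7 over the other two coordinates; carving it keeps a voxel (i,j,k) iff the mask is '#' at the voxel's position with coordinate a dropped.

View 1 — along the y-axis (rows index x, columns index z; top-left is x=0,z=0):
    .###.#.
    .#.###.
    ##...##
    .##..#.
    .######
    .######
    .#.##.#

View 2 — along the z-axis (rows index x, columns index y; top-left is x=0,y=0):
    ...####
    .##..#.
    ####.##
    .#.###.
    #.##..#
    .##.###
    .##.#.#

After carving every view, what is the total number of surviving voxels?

before carving: 343 voxels (7×7×7)
[1] y-view keeps 31 columns → grid now 217
[2] z-view keeps 30 columns → grid now 134

voxel count = 134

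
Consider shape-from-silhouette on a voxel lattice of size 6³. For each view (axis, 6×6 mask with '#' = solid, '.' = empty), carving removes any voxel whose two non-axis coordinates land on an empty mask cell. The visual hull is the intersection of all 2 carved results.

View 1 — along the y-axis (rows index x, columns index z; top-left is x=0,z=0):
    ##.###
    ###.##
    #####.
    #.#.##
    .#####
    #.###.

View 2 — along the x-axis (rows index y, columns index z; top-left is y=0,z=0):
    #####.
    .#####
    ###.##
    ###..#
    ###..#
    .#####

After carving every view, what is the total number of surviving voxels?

before carving: 216 voxels (6×6×6)
step 1: project along y, AND mask (28/36) → |grid| = 168
step 2: project along x, AND mask (28/36) → |grid| = 130

|visual hull| = 130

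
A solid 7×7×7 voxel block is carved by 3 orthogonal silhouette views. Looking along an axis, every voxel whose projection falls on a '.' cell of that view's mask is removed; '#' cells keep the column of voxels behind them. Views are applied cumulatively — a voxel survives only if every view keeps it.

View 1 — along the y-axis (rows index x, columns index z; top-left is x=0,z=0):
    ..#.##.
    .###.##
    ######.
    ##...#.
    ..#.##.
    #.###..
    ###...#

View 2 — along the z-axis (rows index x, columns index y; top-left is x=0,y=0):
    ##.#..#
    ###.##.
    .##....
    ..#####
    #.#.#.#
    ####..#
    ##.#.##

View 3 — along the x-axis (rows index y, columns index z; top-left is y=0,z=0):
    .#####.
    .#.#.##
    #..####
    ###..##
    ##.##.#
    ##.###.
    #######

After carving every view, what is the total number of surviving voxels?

|visual hull| = 82

initial block: 7^3 = 343
after view 1 [y-axis, 28 of 49 cells solid] → remaining = 196
after view 2 [z-axis, 30 of 49 cells solid] → remaining = 116
after view 3 [x-axis, 36 of 49 cells solid] → remaining = 82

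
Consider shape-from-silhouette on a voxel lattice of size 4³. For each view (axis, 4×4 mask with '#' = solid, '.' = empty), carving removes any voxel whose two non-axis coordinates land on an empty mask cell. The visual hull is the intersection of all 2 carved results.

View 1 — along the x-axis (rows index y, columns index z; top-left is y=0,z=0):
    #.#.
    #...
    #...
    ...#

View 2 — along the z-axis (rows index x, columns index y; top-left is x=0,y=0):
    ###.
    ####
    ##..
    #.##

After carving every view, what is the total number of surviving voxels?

before carving: 64 voxels (4×4×4)
carve view 1 (along x, YZ-mask fill 5/16): 20 voxels remain
carve view 2 (along z, XY-mask fill 12/16): 16 voxels remain

voxel count = 16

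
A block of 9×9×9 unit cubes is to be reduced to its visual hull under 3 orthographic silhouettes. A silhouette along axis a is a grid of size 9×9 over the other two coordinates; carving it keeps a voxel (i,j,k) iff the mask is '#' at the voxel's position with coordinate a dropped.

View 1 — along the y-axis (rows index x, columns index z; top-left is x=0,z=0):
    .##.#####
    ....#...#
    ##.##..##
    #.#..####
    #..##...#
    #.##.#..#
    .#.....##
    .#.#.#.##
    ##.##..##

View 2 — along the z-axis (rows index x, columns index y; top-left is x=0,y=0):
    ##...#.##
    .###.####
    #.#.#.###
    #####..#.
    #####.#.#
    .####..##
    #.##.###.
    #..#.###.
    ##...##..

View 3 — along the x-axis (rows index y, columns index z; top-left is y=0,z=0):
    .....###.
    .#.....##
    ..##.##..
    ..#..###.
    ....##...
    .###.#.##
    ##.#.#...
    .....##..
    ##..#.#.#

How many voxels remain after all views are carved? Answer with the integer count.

voxel count = 94

before carving: 729 voxels (9×9×9)
carve view 1 (along y, XZ-mask fill 44/81): 396 voxels remain
carve view 2 (along z, XY-mask fill 52/81): 246 voxels remain
carve view 3 (along x, YZ-mask fill 33/81): 94 voxels remain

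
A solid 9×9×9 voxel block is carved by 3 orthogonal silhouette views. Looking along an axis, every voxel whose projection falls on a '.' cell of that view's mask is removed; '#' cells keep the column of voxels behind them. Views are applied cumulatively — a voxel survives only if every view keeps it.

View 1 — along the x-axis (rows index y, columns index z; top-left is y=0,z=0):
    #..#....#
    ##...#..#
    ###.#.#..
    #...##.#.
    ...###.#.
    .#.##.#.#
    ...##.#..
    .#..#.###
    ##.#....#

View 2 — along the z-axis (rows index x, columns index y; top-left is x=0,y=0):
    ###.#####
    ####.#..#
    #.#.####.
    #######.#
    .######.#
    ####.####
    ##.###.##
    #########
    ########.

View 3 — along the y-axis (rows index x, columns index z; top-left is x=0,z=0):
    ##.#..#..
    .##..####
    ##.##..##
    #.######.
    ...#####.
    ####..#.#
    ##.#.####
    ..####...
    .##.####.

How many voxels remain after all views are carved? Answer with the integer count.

start: 9×9×9 = 729 voxels
after view 1 [x-axis, 37 of 81 cells solid] → remaining = 333
after view 2 [z-axis, 67 of 81 cells solid] → remaining = 276
after view 3 [y-axis, 51 of 81 cells solid] → remaining = 177

|visual hull| = 177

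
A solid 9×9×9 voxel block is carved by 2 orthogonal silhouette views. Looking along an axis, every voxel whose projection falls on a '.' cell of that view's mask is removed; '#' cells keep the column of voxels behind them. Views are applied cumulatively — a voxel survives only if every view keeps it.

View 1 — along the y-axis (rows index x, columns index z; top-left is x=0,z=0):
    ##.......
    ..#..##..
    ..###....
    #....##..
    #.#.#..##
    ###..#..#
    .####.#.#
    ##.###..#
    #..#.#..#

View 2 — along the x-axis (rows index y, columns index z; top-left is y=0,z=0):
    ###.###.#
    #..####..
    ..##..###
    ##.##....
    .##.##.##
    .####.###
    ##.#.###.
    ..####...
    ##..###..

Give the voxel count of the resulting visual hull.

initial block: 9^3 = 729
[1] y-view keeps 37 columns → grid now 333
[2] x-view keeps 49 columns → grid now 203

remaining voxels: 203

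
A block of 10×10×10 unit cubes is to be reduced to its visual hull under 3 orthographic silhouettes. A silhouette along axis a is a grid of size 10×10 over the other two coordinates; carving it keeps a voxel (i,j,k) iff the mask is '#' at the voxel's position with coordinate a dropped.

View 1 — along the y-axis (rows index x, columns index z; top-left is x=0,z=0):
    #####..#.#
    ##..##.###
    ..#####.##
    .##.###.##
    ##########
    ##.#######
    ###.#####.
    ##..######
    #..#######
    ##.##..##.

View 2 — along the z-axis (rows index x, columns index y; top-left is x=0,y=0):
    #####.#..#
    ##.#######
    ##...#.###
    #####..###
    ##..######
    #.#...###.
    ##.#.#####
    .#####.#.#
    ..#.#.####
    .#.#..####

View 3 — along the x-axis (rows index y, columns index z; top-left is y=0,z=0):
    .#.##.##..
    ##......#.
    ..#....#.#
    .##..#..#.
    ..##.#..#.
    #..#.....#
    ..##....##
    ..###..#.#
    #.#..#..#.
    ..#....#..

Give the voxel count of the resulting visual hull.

voxel count = 190

initial block: 10^3 = 1000
step 1: project along y, AND mask (77/100) → |grid| = 770
step 2: project along z, AND mask (70/100) → |grid| = 539
step 3: project along x, AND mask (37/100) → |grid| = 190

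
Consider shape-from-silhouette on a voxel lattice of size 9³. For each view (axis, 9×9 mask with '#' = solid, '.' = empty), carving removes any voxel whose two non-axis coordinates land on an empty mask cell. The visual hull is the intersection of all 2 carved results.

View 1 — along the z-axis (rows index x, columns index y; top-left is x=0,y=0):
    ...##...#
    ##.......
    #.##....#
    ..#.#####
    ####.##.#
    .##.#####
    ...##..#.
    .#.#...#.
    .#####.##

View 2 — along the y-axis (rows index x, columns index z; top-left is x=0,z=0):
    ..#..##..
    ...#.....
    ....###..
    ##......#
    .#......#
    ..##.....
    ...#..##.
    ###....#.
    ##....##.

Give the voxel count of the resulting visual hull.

|visual hull| = 118

before carving: 729 voxels (9×9×9)
step 1: project along z, AND mask (42/81) → |grid| = 378
step 2: project along y, AND mask (25/81) → |grid| = 118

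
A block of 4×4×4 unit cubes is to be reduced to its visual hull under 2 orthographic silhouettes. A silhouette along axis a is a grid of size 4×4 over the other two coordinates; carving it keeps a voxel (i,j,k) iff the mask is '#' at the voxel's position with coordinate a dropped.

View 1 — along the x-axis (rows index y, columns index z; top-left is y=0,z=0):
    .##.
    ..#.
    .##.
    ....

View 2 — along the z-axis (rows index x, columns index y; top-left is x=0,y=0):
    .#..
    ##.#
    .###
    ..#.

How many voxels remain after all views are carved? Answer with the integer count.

remaining voxels: 9

initial block: 4^3 = 64
[1] x-view keeps 5 columns → grid now 20
[2] z-view keeps 8 columns → grid now 9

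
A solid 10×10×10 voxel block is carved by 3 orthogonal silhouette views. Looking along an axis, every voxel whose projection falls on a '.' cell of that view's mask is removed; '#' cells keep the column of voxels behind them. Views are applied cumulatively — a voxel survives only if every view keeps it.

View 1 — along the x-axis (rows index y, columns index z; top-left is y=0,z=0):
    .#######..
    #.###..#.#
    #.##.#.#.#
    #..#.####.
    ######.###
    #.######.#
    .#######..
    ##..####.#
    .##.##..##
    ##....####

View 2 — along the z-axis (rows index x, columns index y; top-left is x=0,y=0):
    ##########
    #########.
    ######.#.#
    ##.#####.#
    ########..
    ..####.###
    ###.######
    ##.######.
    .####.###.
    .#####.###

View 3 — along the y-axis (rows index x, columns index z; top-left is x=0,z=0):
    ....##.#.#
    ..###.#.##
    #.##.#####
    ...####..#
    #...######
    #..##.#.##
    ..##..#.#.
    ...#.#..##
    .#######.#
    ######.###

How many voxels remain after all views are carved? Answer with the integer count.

full grid |V| = 1000
step 1: project along x, AND mask (68/100) → |grid| = 680
step 2: project along z, AND mask (82/100) → |grid| = 564
step 3: project along y, AND mask (61/100) → |grid| = 339

voxel count = 339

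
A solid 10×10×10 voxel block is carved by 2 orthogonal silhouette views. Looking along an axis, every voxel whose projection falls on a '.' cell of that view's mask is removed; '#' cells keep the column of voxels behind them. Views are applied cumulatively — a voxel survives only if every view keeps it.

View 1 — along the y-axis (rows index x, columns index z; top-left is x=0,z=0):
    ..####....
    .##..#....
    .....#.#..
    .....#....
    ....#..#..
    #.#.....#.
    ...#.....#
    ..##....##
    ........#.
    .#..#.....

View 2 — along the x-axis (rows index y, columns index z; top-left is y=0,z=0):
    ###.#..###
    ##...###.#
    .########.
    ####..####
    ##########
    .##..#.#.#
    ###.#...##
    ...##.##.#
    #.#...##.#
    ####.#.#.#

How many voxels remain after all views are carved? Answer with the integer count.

voxel count = 156

before carving: 1000 voxels (10×10×10)
after view 1 [y-axis, 24 of 100 cells solid] → remaining = 240
after view 2 [x-axis, 67 of 100 cells solid] → remaining = 156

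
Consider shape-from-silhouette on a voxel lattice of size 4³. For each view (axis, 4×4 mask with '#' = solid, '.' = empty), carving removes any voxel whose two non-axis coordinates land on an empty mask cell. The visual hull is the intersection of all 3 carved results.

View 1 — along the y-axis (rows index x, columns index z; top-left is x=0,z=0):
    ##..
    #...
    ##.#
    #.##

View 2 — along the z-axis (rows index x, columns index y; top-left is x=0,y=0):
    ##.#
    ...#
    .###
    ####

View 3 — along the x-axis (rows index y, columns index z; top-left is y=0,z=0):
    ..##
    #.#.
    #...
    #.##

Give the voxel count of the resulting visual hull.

15 voxels

before carving: 64 voxels (4×4×4)
carve view 1 (along y, XZ-mask fill 9/16): 36 voxels remain
carve view 2 (along z, XY-mask fill 11/16): 28 voxels remain
carve view 3 (along x, YZ-mask fill 8/16): 15 voxels remain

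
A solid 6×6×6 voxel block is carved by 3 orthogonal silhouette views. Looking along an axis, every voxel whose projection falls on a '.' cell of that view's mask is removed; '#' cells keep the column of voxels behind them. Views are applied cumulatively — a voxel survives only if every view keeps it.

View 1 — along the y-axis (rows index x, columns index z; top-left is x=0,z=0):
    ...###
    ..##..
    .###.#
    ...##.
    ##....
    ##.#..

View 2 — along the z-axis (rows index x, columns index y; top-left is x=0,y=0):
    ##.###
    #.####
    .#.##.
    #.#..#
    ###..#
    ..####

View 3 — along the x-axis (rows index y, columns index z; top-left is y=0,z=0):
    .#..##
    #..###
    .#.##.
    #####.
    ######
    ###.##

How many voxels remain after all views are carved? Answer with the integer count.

|visual hull| = 46

full grid |V| = 216
step 1: project along y, AND mask (16/36) → |grid| = 96
step 2: project along z, AND mask (24/36) → |grid| = 63
step 3: project along x, AND mask (26/36) → |grid| = 46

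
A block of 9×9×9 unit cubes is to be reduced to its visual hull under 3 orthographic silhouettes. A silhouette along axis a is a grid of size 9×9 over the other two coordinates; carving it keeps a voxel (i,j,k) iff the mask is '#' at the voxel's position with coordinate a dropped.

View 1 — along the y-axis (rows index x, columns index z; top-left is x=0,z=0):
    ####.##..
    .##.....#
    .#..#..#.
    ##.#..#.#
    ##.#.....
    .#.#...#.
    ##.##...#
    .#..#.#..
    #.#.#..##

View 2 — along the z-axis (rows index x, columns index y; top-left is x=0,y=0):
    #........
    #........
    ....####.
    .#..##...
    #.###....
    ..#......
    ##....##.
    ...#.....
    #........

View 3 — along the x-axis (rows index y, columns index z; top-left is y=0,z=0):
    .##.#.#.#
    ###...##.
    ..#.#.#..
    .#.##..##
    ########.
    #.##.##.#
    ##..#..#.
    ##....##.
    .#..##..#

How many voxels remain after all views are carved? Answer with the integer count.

before carving: 729 voxels (9×9×9)
step 1: project along y, AND mask (36/81) → |grid| = 324
step 2: project along z, AND mask (20/81) → |grid| = 79
step 3: project along x, AND mask (44/81) → |grid| = 46

remaining voxels: 46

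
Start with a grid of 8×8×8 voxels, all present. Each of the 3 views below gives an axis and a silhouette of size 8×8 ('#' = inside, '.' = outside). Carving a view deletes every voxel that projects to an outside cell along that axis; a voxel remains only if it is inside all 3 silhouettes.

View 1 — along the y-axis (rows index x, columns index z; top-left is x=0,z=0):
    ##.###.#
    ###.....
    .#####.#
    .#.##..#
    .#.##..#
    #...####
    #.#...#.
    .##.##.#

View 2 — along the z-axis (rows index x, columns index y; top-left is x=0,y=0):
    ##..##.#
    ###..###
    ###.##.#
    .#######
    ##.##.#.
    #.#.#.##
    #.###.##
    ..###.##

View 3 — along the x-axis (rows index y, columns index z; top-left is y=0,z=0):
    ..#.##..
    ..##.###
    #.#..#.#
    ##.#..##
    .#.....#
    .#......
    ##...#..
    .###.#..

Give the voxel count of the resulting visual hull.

remaining voxels: 86

full grid |V| = 512
  1. axis=1 (XZ plane), |mask|=36  ⇒  voxels=288
  2. axis=2 (XY plane), |mask|=45  ⇒  voxels=200
  3. axis=0 (YZ plane), |mask|=27  ⇒  voxels=86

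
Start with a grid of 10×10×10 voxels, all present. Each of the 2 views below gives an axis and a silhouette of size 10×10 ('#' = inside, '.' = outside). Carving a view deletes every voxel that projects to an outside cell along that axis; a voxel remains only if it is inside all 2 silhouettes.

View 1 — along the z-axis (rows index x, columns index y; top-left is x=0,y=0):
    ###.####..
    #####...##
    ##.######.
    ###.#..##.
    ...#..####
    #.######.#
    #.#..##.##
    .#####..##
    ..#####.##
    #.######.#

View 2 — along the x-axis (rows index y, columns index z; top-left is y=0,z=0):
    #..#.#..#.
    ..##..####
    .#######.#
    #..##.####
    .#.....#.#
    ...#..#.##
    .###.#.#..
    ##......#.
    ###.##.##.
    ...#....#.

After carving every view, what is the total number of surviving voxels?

339 voxels

before carving: 1000 voxels (10×10×10)
  1. axis=2 (XY plane), |mask|=69  ⇒  voxels=690
  2. axis=0 (YZ plane), |mask|=49  ⇒  voxels=339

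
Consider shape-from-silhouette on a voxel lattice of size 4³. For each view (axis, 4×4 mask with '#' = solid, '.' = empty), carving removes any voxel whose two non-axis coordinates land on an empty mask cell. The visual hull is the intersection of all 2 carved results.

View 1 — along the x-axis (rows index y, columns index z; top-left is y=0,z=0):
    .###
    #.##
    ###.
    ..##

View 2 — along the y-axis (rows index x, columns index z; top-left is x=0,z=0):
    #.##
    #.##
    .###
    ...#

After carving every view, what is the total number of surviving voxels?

full grid |V| = 64
carve view 1 (along x, YZ-mask fill 11/16): 44 voxels remain
carve view 2 (along y, XZ-mask fill 10/16): 30 voxels remain

30 voxels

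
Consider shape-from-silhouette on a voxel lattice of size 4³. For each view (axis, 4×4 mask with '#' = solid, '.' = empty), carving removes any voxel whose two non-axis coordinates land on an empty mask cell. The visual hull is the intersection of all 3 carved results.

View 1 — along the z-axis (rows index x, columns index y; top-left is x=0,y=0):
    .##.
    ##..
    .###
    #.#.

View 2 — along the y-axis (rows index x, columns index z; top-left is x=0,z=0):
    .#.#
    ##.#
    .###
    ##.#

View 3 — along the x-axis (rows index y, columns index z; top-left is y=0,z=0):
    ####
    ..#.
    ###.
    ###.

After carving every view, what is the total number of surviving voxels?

|visual hull| = 14

full grid |V| = 64
V1 z: intersect with XY mask (9 set) -- 36 left
V2 y: intersect with XZ mask (11 set) -- 25 left
V3 x: intersect with YZ mask (11 set) -- 14 left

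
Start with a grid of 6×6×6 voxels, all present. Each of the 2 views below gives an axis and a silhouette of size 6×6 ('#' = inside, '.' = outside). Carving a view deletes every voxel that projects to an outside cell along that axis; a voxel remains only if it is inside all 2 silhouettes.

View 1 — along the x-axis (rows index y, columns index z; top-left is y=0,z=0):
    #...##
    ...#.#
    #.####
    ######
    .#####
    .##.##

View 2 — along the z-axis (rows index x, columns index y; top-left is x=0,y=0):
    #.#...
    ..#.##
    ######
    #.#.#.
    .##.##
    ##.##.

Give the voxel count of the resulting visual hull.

voxel count = 92

initial block: 6^3 = 216
V1 x: intersect with YZ mask (25 set) -- 150 left
V2 z: intersect with XY mask (22 set) -- 92 left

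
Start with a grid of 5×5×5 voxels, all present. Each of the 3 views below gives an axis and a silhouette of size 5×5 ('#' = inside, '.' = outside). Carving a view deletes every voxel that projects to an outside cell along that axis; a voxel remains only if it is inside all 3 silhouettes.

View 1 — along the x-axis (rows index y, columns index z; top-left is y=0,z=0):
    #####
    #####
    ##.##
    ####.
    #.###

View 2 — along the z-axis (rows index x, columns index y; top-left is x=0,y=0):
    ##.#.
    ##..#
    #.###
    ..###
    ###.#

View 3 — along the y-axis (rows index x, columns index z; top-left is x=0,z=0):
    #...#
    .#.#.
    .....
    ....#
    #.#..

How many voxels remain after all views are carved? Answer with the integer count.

initial block: 5^3 = 125
[1] x-view keeps 22 columns → grid now 110
[2] z-view keeps 17 columns → grid now 75
[3] y-view keeps 7 columns → grid now 19

19 voxels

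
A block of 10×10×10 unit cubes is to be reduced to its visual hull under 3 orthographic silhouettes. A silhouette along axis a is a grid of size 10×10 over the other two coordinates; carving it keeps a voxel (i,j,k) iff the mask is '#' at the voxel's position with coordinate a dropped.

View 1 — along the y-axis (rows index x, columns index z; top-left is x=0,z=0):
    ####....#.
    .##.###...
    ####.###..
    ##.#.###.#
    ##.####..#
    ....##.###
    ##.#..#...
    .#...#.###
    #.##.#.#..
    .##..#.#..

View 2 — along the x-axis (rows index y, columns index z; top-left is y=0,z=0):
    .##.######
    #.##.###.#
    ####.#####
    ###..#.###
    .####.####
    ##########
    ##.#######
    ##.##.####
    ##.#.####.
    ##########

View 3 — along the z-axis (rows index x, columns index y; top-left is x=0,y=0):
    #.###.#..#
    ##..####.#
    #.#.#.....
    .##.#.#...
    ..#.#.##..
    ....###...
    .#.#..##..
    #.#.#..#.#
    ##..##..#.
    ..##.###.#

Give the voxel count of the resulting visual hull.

initial block: 10^3 = 1000
after view 1 [y-axis, 54 of 100 cells solid] → remaining = 540
after view 2 [x-axis, 83 of 100 cells solid] → remaining = 453
after view 3 [z-axis, 47 of 100 cells solid] → remaining = 211

voxel count = 211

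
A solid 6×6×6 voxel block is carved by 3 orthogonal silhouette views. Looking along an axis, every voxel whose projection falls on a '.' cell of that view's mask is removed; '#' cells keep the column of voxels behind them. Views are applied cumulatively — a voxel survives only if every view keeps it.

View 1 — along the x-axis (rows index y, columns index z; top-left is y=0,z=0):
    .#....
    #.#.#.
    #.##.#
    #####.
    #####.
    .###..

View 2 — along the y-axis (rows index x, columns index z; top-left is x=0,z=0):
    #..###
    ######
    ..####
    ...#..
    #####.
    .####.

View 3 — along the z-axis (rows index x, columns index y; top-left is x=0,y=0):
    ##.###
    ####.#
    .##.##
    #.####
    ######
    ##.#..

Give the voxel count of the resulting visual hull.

voxel count = 66

full grid |V| = 216
after view 1 [x-axis, 21 of 36 cells solid] → remaining = 126
after view 2 [y-axis, 24 of 36 cells solid] → remaining = 86
after view 3 [z-axis, 28 of 36 cells solid] → remaining = 66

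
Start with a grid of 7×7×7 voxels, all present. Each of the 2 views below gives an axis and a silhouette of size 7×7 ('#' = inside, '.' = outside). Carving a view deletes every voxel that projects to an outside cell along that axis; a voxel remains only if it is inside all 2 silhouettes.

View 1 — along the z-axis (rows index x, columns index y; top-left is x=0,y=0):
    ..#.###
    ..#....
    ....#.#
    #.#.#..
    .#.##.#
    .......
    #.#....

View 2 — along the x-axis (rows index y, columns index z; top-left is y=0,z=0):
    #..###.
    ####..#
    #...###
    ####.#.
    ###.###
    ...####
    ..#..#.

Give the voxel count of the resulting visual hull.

start: 7×7×7 = 343 voxels
carve view 1 (along z, XY-mask fill 16/49): 112 voxels remain
carve view 2 (along x, YZ-mask fill 30/49): 68 voxels remain

|visual hull| = 68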